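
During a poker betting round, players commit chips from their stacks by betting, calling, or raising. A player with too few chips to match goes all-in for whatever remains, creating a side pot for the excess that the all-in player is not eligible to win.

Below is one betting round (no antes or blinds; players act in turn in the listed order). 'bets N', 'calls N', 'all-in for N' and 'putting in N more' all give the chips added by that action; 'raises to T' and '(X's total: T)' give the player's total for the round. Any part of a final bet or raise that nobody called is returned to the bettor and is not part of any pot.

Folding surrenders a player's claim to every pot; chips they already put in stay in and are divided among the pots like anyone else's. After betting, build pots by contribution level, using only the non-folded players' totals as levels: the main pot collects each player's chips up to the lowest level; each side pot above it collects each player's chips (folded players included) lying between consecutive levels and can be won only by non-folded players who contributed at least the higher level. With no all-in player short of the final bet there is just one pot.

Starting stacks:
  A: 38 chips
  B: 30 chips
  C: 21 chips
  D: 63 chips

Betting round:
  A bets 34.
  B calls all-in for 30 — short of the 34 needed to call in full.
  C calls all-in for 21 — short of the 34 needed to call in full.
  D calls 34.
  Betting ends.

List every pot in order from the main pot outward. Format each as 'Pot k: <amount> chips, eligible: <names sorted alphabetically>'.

Pot 1: 84 chips, eligible: A, B, C, D
Pot 2: 27 chips, eligible: A, B, D
Pot 3: 8 chips, eligible: A, D

Derivation:
Contributions: A=34, B=30, C=21, D=34
Pot levels (distinct totals of non-folded players): 21, 30, 34
Layer 1-21: 21 each from A, B, C, D = 21*4 = 84 chips; eligible A, B, C, D
Layer 22-30: 9 each from A, B, D = 9*3 = 27 chips; eligible A, B, D
Layer 31-34: 4 each from A, D = 4*2 = 8 chips; eligible A, D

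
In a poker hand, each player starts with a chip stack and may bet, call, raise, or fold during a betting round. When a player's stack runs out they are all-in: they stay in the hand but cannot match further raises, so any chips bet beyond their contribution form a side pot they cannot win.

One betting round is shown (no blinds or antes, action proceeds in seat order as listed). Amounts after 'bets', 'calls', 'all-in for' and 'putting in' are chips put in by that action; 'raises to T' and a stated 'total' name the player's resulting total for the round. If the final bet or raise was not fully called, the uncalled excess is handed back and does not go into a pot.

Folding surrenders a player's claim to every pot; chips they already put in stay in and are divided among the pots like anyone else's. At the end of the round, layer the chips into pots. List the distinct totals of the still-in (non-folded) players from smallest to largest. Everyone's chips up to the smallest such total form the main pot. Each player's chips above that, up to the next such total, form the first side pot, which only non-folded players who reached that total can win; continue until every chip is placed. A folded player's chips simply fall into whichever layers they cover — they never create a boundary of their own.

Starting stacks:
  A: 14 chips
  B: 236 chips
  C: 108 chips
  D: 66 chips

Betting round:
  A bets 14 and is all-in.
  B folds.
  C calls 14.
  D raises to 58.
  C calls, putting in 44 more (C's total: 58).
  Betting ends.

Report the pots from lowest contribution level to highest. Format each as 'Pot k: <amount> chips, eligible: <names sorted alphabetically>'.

Pot 1: 42 chips, eligible: A, C, D
Pot 2: 88 chips, eligible: C, D

Derivation:
Contributions: A=14, C=58, D=58
Folded: B
Pot levels (distinct totals of non-folded players): 14, 58
Layer 1-14: 14 each from A, C, D = 14*3 = 42 chips; eligible A, C, D
Layer 15-58: 44 each from C, D = 44*2 = 88 chips; eligible C, D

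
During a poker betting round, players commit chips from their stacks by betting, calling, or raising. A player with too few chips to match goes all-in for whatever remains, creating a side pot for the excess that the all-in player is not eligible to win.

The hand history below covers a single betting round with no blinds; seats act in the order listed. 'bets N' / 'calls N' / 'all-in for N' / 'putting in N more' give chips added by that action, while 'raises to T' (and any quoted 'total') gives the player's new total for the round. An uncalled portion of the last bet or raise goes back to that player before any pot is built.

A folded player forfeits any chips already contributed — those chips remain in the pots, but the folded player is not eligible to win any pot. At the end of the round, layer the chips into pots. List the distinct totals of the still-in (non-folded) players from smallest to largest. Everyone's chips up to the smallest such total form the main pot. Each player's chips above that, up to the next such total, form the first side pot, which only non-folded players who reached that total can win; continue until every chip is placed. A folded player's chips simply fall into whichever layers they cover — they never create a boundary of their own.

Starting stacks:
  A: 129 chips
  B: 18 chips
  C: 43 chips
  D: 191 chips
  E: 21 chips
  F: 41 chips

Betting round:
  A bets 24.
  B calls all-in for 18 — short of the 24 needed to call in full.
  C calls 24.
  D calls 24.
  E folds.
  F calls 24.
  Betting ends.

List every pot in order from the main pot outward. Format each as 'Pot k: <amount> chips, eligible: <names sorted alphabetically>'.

Contributions: A=24, B=18, C=24, D=24, F=24
Folded: E
Pot levels (distinct totals of non-folded players): 18, 24
Layer 1-18: 18 each from A, B, C, D, F = 18*5 = 90 chips; eligible A, B, C, D, F
Layer 19-24: 6 each from A, C, D, F = 6*4 = 24 chips; eligible A, C, D, F

Pot 1: 90 chips, eligible: A, B, C, D, F
Pot 2: 24 chips, eligible: A, C, D, F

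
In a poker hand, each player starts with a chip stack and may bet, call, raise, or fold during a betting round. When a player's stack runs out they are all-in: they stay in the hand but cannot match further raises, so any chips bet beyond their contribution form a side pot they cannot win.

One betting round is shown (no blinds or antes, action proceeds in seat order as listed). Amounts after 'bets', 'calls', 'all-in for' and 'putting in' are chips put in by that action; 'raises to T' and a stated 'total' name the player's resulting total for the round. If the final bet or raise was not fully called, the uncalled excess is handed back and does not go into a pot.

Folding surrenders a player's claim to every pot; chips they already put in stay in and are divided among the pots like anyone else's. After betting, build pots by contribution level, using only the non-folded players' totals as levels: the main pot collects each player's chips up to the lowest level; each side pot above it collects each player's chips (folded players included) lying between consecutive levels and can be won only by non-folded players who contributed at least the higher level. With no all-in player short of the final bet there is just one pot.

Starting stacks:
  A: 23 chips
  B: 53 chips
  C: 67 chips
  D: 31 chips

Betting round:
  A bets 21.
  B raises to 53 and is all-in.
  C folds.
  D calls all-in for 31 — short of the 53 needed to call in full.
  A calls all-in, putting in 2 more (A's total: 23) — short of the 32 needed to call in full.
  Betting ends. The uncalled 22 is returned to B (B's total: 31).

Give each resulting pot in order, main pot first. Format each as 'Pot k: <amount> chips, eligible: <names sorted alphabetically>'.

Pot 1: 69 chips, eligible: A, B, D
Pot 2: 16 chips, eligible: B, D

Derivation:
Contributions (after 22 returned to B): A=23, B=31, D=31
Folded: C
Pot levels (distinct totals of non-folded players): 23, 31
Layer 1-23: 23 each from A, B, D = 23*3 = 69 chips; eligible A, B, D
Layer 24-31: 8 each from B, D = 8*2 = 16 chips; eligible B, D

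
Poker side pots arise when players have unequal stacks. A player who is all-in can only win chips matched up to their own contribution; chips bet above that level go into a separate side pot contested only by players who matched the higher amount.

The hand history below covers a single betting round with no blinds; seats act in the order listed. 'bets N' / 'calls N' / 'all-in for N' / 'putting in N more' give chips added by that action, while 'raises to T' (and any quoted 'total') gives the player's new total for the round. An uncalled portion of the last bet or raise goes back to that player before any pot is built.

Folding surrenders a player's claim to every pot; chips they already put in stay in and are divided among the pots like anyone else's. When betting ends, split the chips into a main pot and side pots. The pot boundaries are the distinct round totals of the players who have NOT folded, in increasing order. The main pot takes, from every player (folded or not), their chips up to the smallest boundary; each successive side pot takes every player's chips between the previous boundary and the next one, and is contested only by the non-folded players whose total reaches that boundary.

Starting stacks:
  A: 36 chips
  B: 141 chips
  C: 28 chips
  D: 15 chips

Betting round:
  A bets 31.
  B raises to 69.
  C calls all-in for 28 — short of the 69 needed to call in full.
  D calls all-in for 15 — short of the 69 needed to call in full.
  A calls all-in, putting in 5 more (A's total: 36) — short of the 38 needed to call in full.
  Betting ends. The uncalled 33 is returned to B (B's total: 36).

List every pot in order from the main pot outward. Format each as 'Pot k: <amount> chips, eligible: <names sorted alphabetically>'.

Contributions (after 33 returned to B): A=36, B=36, C=28, D=15
Pot levels (distinct totals of non-folded players): 15, 28, 36
Layer 1-15: 15 each from A, B, C, D = 15*4 = 60 chips; eligible A, B, C, D
Layer 16-28: 13 each from A, B, C = 13*3 = 39 chips; eligible A, B, C
Layer 29-36: 8 each from A, B = 8*2 = 16 chips; eligible A, B

Pot 1: 60 chips, eligible: A, B, C, D
Pot 2: 39 chips, eligible: A, B, C
Pot 3: 16 chips, eligible: A, B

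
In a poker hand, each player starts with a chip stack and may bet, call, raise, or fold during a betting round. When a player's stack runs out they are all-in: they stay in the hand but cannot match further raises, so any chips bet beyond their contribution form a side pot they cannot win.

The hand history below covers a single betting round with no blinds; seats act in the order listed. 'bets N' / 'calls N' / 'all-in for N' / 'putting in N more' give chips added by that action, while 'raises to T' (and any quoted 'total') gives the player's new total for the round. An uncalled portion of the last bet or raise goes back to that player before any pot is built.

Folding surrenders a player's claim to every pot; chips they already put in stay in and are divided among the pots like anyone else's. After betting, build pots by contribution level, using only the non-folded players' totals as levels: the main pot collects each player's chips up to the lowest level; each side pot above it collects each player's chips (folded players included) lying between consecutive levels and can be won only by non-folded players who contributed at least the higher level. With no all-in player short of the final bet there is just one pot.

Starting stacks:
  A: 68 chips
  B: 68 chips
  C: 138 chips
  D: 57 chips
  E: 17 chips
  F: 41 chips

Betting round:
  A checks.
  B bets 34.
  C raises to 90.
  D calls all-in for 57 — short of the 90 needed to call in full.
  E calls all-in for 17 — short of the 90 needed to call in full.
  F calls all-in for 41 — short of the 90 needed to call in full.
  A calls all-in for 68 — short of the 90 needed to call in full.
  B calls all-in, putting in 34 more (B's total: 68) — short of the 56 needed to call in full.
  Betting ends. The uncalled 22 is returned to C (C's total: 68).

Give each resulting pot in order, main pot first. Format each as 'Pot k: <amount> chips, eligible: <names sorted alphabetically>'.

Pot 1: 102 chips, eligible: A, B, C, D, E, F
Pot 2: 120 chips, eligible: A, B, C, D, F
Pot 3: 64 chips, eligible: A, B, C, D
Pot 4: 33 chips, eligible: A, B, C

Derivation:
Contributions (after 22 returned to C): A=68, B=68, C=68, D=57, E=17, F=41
Pot levels (distinct totals of non-folded players): 17, 41, 57, 68
Layer 1-17: 17 each from A, B, C, D, E, F = 17*6 = 102 chips; eligible A, B, C, D, E, F
Layer 18-41: 24 each from A, B, C, D, F = 24*5 = 120 chips; eligible A, B, C, D, F
Layer 42-57: 16 each from A, B, C, D = 16*4 = 64 chips; eligible A, B, C, D
Layer 58-68: 11 each from A, B, C = 11*3 = 33 chips; eligible A, B, C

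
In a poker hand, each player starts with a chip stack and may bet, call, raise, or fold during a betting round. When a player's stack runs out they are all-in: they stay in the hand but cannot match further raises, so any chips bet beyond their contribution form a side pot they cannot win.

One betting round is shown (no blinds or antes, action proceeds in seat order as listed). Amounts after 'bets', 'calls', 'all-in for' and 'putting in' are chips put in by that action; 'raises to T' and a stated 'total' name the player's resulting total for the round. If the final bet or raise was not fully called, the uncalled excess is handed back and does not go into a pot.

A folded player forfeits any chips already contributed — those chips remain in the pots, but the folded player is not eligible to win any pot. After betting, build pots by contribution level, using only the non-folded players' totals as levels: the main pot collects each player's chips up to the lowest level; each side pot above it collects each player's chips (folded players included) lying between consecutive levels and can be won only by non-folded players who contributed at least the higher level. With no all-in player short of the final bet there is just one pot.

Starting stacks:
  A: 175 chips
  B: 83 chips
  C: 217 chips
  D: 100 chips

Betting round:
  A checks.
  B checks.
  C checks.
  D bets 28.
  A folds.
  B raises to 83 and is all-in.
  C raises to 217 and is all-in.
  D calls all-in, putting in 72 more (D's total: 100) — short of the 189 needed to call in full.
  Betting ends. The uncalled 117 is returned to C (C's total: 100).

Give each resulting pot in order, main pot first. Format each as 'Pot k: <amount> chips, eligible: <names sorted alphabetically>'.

Contributions (after 117 returned to C): B=83, C=100, D=100
Folded: A
Pot levels (distinct totals of non-folded players): 83, 100
Layer 1-83: 83 each from B, C, D = 83*3 = 249 chips; eligible B, C, D
Layer 84-100: 17 each from C, D = 17*2 = 34 chips; eligible C, D

Pot 1: 249 chips, eligible: B, C, D
Pot 2: 34 chips, eligible: C, D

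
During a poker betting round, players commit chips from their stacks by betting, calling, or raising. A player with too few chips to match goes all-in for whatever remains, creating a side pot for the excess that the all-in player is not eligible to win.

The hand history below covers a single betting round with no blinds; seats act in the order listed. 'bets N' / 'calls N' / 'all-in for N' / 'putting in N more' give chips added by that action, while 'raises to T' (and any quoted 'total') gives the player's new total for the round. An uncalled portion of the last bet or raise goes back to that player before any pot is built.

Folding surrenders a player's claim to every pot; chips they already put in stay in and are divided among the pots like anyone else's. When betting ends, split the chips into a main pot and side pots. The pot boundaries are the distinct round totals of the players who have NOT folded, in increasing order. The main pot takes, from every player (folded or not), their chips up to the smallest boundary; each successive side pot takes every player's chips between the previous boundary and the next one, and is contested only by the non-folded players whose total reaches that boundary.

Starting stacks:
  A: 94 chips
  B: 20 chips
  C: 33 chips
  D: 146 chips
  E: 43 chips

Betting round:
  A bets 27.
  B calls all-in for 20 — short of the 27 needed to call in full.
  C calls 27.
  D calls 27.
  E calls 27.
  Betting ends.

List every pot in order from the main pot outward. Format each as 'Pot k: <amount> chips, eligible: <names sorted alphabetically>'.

Pot 1: 100 chips, eligible: A, B, C, D, E
Pot 2: 28 chips, eligible: A, C, D, E

Derivation:
Contributions: A=27, B=20, C=27, D=27, E=27
Pot levels (distinct totals of non-folded players): 20, 27
Layer 1-20: 20 each from A, B, C, D, E = 20*5 = 100 chips; eligible A, B, C, D, E
Layer 21-27: 7 each from A, C, D, E = 7*4 = 28 chips; eligible A, C, D, E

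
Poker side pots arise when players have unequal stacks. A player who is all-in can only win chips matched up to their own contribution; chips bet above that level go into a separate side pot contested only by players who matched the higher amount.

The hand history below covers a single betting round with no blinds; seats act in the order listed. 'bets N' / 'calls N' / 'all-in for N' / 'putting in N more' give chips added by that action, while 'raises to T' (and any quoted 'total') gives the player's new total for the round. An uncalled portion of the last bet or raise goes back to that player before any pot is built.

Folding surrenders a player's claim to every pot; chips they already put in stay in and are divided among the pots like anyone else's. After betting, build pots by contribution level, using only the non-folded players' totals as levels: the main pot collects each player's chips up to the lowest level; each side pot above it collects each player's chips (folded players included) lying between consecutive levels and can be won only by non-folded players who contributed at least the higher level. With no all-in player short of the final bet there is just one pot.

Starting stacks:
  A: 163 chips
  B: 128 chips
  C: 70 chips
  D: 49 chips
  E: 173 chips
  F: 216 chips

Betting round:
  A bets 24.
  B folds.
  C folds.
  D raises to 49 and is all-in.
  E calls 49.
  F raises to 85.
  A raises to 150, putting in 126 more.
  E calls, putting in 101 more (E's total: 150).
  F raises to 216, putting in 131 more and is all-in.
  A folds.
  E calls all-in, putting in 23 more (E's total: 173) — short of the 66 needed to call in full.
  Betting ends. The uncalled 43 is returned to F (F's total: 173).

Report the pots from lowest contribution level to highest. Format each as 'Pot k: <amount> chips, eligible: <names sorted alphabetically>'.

Pot 1: 196 chips, eligible: D, E, F
Pot 2: 349 chips, eligible: E, F

Derivation:
Contributions (after 43 returned to F): A=150, D=49, E=173, F=173
Folded: A, B, C
Pot levels (distinct totals of non-folded players): 49, 173
Layer 1-49: 49 each from A, D, E, F = 49*4 = 196 chips; eligible D, E, F
Layer 50-173: A 101 + E 124 + F 124 = 349 chips; eligible E, F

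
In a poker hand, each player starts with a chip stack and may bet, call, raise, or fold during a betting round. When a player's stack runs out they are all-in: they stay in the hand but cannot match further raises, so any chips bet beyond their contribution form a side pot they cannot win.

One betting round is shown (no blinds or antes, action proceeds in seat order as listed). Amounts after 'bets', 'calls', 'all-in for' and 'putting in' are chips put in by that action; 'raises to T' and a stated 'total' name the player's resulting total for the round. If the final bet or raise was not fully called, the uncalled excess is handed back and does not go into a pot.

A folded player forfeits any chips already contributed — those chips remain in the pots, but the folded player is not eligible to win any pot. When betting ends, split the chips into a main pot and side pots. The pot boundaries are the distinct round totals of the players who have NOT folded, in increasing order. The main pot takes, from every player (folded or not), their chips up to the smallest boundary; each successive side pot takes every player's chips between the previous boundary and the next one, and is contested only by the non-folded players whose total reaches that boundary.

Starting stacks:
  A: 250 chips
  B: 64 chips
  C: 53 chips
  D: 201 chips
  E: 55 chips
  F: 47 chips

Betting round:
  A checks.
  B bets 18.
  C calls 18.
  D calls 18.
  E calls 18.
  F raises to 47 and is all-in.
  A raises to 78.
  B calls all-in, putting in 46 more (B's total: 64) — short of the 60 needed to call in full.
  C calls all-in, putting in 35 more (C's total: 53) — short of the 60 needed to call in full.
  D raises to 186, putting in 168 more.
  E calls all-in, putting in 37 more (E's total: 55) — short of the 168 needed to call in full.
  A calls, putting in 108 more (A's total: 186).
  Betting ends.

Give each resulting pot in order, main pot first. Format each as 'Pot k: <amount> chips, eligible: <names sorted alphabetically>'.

Contributions: A=186, B=64, C=53, D=186, E=55, F=47
Pot levels (distinct totals of non-folded players): 47, 53, 55, 64, 186
Layer 1-47: 47 each from A, B, C, D, E, F = 47*6 = 282 chips; eligible A, B, C, D, E, F
Layer 48-53: 6 each from A, B, C, D, E = 6*5 = 30 chips; eligible A, B, C, D, E
Layer 54-55: 2 each from A, B, D, E = 2*4 = 8 chips; eligible A, B, D, E
Layer 56-64: 9 each from A, B, D = 9*3 = 27 chips; eligible A, B, D
Layer 65-186: 122 each from A, D = 122*2 = 244 chips; eligible A, D

Pot 1: 282 chips, eligible: A, B, C, D, E, F
Pot 2: 30 chips, eligible: A, B, C, D, E
Pot 3: 8 chips, eligible: A, B, D, E
Pot 4: 27 chips, eligible: A, B, D
Pot 5: 244 chips, eligible: A, D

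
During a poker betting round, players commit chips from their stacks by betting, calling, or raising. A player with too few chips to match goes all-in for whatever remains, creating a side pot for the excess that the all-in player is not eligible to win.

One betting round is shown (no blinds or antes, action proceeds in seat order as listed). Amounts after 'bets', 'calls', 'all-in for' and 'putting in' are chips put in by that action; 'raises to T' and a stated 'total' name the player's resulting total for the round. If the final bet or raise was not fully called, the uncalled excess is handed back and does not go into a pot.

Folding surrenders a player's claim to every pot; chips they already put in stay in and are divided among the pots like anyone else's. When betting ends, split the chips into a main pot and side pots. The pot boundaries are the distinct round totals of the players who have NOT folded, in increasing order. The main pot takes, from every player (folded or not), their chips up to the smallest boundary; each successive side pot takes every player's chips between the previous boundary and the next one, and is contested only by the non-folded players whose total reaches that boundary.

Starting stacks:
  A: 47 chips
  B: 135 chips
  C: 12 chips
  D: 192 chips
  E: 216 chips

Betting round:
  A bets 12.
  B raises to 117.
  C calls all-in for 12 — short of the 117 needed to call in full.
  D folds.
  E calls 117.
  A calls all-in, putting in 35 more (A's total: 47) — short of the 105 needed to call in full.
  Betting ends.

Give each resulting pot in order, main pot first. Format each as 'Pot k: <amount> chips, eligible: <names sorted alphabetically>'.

Contributions: A=47, B=117, C=12, E=117
Folded: D
Pot levels (distinct totals of non-folded players): 12, 47, 117
Layer 1-12: 12 each from A, B, C, E = 12*4 = 48 chips; eligible A, B, C, E
Layer 13-47: 35 each from A, B, E = 35*3 = 105 chips; eligible A, B, E
Layer 48-117: 70 each from B, E = 70*2 = 140 chips; eligible B, E

Pot 1: 48 chips, eligible: A, B, C, E
Pot 2: 105 chips, eligible: A, B, E
Pot 3: 140 chips, eligible: B, E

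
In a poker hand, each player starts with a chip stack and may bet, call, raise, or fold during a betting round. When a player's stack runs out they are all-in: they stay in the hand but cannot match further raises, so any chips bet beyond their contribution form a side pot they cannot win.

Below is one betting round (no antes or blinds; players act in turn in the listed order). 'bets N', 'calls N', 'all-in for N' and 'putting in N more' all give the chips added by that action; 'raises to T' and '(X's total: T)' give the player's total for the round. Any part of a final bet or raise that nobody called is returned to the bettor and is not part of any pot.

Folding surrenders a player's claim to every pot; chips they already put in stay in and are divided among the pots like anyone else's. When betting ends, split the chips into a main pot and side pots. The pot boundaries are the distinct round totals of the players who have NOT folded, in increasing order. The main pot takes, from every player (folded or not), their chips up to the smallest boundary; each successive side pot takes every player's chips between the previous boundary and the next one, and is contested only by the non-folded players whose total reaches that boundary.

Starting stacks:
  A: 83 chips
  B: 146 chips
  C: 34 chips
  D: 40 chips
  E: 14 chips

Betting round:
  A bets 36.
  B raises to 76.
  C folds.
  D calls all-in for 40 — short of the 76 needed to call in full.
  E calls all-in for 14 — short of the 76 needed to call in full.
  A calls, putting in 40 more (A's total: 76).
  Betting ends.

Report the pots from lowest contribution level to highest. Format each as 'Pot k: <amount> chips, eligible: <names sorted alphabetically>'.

Contributions: A=76, B=76, D=40, E=14
Folded: C
Pot levels (distinct totals of non-folded players): 14, 40, 76
Layer 1-14: 14 each from A, B, D, E = 14*4 = 56 chips; eligible A, B, D, E
Layer 15-40: 26 each from A, B, D = 26*3 = 78 chips; eligible A, B, D
Layer 41-76: 36 each from A, B = 36*2 = 72 chips; eligible A, B

Pot 1: 56 chips, eligible: A, B, D, E
Pot 2: 78 chips, eligible: A, B, D
Pot 3: 72 chips, eligible: A, B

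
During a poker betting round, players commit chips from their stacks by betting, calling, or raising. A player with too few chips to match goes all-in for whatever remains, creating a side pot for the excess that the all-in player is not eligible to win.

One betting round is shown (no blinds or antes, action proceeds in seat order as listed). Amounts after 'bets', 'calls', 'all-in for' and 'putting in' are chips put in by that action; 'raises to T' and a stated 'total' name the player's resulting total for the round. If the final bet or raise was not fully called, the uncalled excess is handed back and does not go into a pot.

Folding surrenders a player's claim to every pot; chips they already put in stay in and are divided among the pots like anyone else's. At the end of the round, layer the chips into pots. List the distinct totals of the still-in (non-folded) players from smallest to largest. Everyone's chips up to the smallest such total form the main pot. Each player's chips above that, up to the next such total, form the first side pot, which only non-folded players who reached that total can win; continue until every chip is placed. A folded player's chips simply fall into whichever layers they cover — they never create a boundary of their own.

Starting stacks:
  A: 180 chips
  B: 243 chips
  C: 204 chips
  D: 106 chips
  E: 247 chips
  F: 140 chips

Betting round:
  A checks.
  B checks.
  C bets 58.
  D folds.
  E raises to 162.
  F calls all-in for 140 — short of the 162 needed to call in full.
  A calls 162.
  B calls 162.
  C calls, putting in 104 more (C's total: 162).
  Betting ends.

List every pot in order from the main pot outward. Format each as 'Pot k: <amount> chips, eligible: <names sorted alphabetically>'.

Pot 1: 700 chips, eligible: A, B, C, E, F
Pot 2: 88 chips, eligible: A, B, C, E

Derivation:
Contributions: A=162, B=162, C=162, E=162, F=140
Folded: D
Pot levels (distinct totals of non-folded players): 140, 162
Layer 1-140: 140 each from A, B, C, E, F = 140*5 = 700 chips; eligible A, B, C, E, F
Layer 141-162: 22 each from A, B, C, E = 22*4 = 88 chips; eligible A, B, C, E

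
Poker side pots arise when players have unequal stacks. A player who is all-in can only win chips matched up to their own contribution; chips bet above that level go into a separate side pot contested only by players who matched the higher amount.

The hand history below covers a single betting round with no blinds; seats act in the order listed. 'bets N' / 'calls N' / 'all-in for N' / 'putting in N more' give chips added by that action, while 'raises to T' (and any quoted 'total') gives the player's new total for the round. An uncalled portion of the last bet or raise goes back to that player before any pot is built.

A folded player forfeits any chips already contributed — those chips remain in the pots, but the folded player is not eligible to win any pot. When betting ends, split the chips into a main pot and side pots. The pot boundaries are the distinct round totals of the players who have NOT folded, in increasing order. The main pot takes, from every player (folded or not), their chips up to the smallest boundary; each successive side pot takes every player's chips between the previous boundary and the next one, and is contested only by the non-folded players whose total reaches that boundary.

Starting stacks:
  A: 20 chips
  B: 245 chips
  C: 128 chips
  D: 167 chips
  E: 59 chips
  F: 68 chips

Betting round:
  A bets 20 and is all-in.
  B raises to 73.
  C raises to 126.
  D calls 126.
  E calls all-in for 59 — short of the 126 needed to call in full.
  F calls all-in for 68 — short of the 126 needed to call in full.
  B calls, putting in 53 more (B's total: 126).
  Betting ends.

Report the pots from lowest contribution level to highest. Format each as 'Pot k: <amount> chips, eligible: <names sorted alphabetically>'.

Contributions: A=20, B=126, C=126, D=126, E=59, F=68
Pot levels (distinct totals of non-folded players): 20, 59, 68, 126
Layer 1-20: 20 each from A, B, C, D, E, F = 20*6 = 120 chips; eligible A, B, C, D, E, F
Layer 21-59: 39 each from B, C, D, E, F = 39*5 = 195 chips; eligible B, C, D, E, F
Layer 60-68: 9 each from B, C, D, F = 9*4 = 36 chips; eligible B, C, D, F
Layer 69-126: 58 each from B, C, D = 58*3 = 174 chips; eligible B, C, D

Pot 1: 120 chips, eligible: A, B, C, D, E, F
Pot 2: 195 chips, eligible: B, C, D, E, F
Pot 3: 36 chips, eligible: B, C, D, F
Pot 4: 174 chips, eligible: B, C, D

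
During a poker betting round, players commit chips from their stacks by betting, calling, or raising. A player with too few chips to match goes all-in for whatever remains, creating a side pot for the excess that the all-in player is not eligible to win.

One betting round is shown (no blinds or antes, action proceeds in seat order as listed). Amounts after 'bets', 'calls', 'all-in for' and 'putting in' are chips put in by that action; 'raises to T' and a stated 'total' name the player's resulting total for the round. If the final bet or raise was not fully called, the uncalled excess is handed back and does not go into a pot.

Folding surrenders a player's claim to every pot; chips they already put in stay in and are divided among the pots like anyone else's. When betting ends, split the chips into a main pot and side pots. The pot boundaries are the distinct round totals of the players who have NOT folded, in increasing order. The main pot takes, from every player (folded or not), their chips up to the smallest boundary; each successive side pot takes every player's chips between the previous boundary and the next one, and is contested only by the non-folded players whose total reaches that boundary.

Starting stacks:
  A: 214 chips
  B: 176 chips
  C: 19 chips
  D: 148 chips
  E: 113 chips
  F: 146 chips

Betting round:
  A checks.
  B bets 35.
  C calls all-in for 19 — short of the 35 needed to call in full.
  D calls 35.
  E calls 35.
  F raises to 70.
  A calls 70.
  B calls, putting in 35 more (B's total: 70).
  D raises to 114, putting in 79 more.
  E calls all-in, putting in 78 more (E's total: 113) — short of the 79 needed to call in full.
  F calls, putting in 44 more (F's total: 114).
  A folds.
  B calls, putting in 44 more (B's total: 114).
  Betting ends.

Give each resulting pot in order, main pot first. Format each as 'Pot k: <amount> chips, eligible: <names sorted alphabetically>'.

Pot 1: 114 chips, eligible: B, C, D, E, F
Pot 2: 427 chips, eligible: B, D, E, F
Pot 3: 3 chips, eligible: B, D, F

Derivation:
Contributions: A=70, B=114, C=19, D=114, E=113, F=114
Folded: A
Pot levels (distinct totals of non-folded players): 19, 113, 114
Layer 1-19: 19 each from A, B, C, D, E, F = 19*6 = 114 chips; eligible B, C, D, E, F
Layer 20-113: A 51 + B 94 + D 94 + E 94 + F 94 = 427 chips; eligible B, D, E, F
Layer 114-114: 1 each from B, D, F = 1*3 = 3 chips; eligible B, D, F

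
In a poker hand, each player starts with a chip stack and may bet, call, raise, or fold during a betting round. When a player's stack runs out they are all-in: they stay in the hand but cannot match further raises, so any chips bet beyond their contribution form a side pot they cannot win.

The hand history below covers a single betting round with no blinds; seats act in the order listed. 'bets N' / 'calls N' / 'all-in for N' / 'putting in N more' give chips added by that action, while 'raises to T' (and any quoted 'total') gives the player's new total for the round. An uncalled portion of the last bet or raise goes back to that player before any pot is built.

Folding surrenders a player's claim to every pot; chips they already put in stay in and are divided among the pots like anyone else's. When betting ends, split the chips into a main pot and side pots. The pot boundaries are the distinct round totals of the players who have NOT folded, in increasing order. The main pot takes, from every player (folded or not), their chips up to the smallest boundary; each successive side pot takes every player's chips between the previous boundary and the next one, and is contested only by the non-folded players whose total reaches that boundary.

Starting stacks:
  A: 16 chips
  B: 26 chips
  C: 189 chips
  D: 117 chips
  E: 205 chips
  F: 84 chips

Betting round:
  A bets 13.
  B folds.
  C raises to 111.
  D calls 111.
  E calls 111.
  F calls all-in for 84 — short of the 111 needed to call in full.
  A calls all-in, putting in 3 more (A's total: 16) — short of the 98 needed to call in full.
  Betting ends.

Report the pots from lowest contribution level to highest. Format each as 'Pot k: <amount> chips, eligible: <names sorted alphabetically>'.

Contributions: A=16, C=111, D=111, E=111, F=84
Folded: B
Pot levels (distinct totals of non-folded players): 16, 84, 111
Layer 1-16: 16 each from A, C, D, E, F = 16*5 = 80 chips; eligible A, C, D, E, F
Layer 17-84: 68 each from C, D, E, F = 68*4 = 272 chips; eligible C, D, E, F
Layer 85-111: 27 each from C, D, E = 27*3 = 81 chips; eligible C, D, E

Pot 1: 80 chips, eligible: A, C, D, E, F
Pot 2: 272 chips, eligible: C, D, E, F
Pot 3: 81 chips, eligible: C, D, E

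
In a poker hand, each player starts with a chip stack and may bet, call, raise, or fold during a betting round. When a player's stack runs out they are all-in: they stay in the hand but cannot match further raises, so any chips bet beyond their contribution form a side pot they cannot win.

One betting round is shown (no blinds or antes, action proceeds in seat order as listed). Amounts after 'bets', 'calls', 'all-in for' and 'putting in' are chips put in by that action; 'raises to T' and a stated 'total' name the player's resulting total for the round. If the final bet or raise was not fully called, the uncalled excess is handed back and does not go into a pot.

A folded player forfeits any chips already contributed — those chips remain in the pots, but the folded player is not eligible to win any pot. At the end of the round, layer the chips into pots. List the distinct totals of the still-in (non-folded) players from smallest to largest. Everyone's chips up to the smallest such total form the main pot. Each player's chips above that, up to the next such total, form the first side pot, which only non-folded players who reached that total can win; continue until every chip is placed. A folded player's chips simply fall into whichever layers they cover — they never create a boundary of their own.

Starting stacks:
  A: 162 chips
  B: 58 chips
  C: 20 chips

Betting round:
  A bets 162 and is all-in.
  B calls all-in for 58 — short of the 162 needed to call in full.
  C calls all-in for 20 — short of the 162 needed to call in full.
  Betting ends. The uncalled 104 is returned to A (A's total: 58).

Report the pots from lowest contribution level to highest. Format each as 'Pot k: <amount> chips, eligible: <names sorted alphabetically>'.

Pot 1: 60 chips, eligible: A, B, C
Pot 2: 76 chips, eligible: A, B

Derivation:
Contributions (after 104 returned to A): A=58, B=58, C=20
Pot levels (distinct totals of non-folded players): 20, 58
Layer 1-20: 20 each from A, B, C = 20*3 = 60 chips; eligible A, B, C
Layer 21-58: 38 each from A, B = 38*2 = 76 chips; eligible A, B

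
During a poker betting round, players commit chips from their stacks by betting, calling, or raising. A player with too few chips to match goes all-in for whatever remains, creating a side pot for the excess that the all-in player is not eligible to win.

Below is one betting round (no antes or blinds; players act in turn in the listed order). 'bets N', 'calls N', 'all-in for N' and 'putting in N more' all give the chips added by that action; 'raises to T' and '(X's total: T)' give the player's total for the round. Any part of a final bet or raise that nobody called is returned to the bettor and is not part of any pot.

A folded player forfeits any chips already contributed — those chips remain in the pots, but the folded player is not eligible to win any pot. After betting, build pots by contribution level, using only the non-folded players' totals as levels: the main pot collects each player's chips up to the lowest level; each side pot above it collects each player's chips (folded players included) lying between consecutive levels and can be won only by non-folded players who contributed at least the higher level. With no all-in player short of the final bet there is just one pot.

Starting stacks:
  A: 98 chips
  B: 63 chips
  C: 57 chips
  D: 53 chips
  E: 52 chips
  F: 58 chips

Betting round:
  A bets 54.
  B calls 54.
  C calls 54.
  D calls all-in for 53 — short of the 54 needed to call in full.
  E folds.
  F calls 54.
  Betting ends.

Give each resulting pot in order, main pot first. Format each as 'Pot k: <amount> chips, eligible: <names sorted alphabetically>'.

Contributions: A=54, B=54, C=54, D=53, F=54
Folded: E
Pot levels (distinct totals of non-folded players): 53, 54
Layer 1-53: 53 each from A, B, C, D, F = 53*5 = 265 chips; eligible A, B, C, D, F
Layer 54-54: 1 each from A, B, C, F = 1*4 = 4 chips; eligible A, B, C, F

Pot 1: 265 chips, eligible: A, B, C, D, F
Pot 2: 4 chips, eligible: A, B, C, F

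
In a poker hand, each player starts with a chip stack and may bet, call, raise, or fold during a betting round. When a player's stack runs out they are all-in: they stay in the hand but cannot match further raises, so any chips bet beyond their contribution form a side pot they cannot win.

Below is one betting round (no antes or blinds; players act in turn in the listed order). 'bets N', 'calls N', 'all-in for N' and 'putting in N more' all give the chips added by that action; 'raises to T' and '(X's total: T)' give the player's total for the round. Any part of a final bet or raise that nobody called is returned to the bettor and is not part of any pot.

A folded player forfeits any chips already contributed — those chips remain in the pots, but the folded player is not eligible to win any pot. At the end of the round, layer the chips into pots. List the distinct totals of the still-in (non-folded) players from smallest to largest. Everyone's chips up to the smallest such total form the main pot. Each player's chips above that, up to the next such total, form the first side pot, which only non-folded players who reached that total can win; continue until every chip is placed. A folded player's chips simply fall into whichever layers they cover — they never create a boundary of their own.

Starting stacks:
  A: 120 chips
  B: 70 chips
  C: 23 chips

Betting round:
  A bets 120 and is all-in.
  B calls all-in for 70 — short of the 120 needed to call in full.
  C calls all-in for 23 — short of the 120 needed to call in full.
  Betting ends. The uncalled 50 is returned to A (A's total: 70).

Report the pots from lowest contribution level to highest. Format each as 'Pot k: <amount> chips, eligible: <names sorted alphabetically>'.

Contributions (after 50 returned to A): A=70, B=70, C=23
Pot levels (distinct totals of non-folded players): 23, 70
Layer 1-23: 23 each from A, B, C = 23*3 = 69 chips; eligible A, B, C
Layer 24-70: 47 each from A, B = 47*2 = 94 chips; eligible A, B

Pot 1: 69 chips, eligible: A, B, C
Pot 2: 94 chips, eligible: A, B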